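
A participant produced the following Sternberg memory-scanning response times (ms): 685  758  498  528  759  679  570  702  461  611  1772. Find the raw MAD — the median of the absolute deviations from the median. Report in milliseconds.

80 ms

Sorted: 461, 498, 528, 570, 611, 679, 685, 702, 758, 759, 1772 → median = 679
|x − 679|: 6, 79, 181, 151, 80, 0, 109, 23, 218, 68, 1093
Sorted deviations: 0, 6, 23, 68, 79, 80, 109, 151, 181, 218, 1093 → MAD = 80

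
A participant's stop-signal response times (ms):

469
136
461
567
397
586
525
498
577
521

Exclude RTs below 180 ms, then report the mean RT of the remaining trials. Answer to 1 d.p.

Excluded: 136
Retained (n=9): Σ = 4601
Mean = 4601/9 = 511.2222

511.2 ms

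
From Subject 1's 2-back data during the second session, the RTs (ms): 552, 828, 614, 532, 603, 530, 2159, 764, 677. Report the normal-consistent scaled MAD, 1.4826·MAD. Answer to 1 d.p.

121.6 ms

Sorted: 530, 532, 552, 603, 614, 677, 764, 828, 2159 → median = 614
|x − 614| sorted: 0, 11, 62, 63, 82, 84, 150, 214, 1545 → MAD = 82
Robust SD ≈ 1.4826 × 82 = 121.573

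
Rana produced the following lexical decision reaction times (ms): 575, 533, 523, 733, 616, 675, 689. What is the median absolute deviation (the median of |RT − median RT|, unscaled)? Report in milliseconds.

73 ms

Sorted: 523, 533, 575, 616, 675, 689, 733 → median = 616
|x − 616|: 41, 83, 93, 117, 0, 59, 73
Sorted deviations: 0, 41, 59, 73, 83, 93, 117 → MAD = 73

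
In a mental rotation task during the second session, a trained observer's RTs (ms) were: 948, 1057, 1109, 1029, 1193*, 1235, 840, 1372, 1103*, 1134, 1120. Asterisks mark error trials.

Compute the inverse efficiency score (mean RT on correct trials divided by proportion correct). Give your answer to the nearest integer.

Correct trials (n=9): 948, 1057, 1109, 1029, 1235, 840, 1372, 1134, 1120
Mean correct RT = 9844/9 = 1093.7778 ms
Proportion correct = 9/11
IES = 1093.7778 / (9/11) = 1336.840 ms

1337 ms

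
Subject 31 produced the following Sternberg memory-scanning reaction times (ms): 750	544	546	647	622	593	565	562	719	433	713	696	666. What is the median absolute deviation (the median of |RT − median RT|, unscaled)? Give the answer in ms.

Sorted: 433, 544, 546, 562, 565, 593, 622, 647, 666, 696, 713, 719, 750 → median = 622
|x − 622|: 128, 78, 76, 25, 0, 29, 57, 60, 97, 189, 91, 74, 44
Sorted deviations: 0, 25, 29, 44, 57, 60, 74, 76, 78, 91, 97, 128, 189 → MAD = 74

74 ms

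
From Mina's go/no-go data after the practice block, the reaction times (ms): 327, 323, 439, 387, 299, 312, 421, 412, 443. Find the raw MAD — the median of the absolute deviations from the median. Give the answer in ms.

56 ms

Sorted: 299, 312, 323, 327, 387, 412, 421, 439, 443 → median = 387
|x − 387|: 60, 64, 52, 0, 88, 75, 34, 25, 56
Sorted deviations: 0, 25, 34, 52, 56, 60, 64, 75, 88 → MAD = 56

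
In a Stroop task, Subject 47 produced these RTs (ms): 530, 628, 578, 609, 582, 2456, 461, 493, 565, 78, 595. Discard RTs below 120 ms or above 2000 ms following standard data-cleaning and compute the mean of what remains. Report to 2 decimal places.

560.11 ms

Excluded: 78, 2456
Retained (n=9): Σ = 5041
Mean = 5041/9 = 560.1111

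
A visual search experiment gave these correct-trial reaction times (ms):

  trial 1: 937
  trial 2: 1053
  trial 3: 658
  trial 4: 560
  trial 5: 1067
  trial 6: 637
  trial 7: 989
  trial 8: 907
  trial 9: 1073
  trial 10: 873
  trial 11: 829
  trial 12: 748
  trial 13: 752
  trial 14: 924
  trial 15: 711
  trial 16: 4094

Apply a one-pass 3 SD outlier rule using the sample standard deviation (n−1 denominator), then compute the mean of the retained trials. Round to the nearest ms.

n = 16, ΣRT = 16812, M = 1050.750
Σ(x−M)² = 10259001.00; s = √(10259001.00/15) = 827.003
Cutoffs: 1050.750 ± 3·827.003 → [-1430.3, 3531.8]
Outside: 4094 → excluded.
Retained (n=15): Σ = 12718, mean = 12718/15 = 847.867

848 ms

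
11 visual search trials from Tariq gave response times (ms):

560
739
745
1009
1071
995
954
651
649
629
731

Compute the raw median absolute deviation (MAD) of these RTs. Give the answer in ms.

110 ms

Sorted: 560, 629, 649, 651, 731, 739, 745, 954, 995, 1009, 1071 → median = 739
|x − 739|: 179, 0, 6, 270, 332, 256, 215, 88, 90, 110, 8
Sorted deviations: 0, 6, 8, 88, 90, 110, 179, 215, 256, 270, 332 → MAD = 110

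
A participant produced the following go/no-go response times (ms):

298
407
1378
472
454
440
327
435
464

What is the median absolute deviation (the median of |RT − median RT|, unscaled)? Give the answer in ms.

32 ms

Sorted: 298, 327, 407, 435, 440, 454, 464, 472, 1378 → median = 440
|x − 440|: 142, 33, 938, 32, 14, 0, 113, 5, 24
Sorted deviations: 0, 5, 14, 24, 32, 33, 113, 142, 938 → MAD = 32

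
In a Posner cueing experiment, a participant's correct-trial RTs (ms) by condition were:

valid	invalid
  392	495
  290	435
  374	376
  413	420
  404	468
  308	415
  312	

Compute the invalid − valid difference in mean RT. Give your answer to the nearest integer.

M(valid) = 2493/7 = 356.143
M(invalid) = 2609/6 = 434.833
Difference = 434.833 − 356.143 = 78.690 ms

79 ms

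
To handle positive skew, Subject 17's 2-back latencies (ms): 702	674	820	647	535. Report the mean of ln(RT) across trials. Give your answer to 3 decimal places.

ln(RT): 6.5539, 6.5132, 6.7093, 6.4723, 6.2823
Σ ln(RT) = 32.5311
Mean = 32.5311/5 = 6.50622

6.506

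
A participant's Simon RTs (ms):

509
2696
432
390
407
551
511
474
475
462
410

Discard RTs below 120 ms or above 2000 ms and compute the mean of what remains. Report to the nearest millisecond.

462 ms

Excluded: 2696
Retained (n=10): Σ = 4621
Mean = 4621/10 = 462.1000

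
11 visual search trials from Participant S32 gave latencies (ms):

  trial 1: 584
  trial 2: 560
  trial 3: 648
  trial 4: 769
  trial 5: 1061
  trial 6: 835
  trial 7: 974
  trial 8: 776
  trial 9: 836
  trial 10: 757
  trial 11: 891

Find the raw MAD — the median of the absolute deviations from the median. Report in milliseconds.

Sorted: 560, 584, 648, 757, 769, 776, 835, 836, 891, 974, 1061 → median = 776
|x − 776|: 192, 216, 128, 7, 285, 59, 198, 0, 60, 19, 115
Sorted deviations: 0, 7, 19, 59, 60, 115, 128, 192, 198, 216, 285 → MAD = 115

115 ms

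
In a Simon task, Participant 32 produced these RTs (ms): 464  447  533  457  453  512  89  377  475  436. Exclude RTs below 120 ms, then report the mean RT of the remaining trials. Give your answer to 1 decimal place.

Excluded: 89
Retained (n=9): Σ = 4154
Mean = 4154/9 = 461.5556

461.6 ms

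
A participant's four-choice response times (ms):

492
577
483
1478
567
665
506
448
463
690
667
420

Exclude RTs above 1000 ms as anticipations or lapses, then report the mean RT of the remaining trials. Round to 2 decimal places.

543.45 ms

Excluded: 1478
Retained (n=11): Σ = 5978
Mean = 5978/11 = 543.4545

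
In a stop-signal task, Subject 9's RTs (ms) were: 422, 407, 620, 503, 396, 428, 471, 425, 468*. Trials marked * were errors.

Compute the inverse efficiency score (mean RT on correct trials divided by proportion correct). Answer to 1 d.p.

Correct trials (n=8): 422, 407, 620, 503, 396, 428, 471, 425
Mean correct RT = 3672/8 = 459.0000 ms
Proportion correct = 8/9
IES = 459.0000 / (8/9) = 516.375 ms

516.4 ms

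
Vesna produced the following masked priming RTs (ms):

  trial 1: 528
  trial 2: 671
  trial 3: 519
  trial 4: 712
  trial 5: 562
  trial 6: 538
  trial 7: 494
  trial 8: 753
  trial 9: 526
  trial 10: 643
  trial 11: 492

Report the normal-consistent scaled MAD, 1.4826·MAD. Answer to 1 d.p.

65.2 ms

Sorted: 492, 494, 519, 526, 528, 538, 562, 643, 671, 712, 753 → median = 538
|x − 538| sorted: 0, 10, 12, 19, 24, 44, 46, 105, 133, 174, 215 → MAD = 44
Robust SD ≈ 1.4826 × 44 = 65.234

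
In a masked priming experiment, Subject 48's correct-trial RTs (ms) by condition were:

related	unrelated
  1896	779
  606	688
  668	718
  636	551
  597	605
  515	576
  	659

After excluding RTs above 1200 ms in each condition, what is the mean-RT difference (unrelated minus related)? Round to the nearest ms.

related: exclude 1896
M(related) = 3022/5 = 604.400
M(unrelated) = 4576/7 = 653.714
Difference = 653.714 − 604.400 = 49.314 ms

49 ms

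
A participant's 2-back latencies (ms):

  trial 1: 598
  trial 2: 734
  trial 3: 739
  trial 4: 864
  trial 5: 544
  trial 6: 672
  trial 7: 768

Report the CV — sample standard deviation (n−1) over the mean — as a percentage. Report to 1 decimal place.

n = 7, Σ = 4919, M = 702.7143
Σ(x−M)² = 69669.429; s = √(69669.429/6) = 107.7570
CV = 107.7570 / 702.7143 = 0.15334 = 15.334%

15.3%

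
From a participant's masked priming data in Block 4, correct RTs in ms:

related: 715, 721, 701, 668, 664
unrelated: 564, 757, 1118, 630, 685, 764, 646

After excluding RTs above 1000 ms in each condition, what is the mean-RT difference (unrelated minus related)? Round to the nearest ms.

-19 ms

unrelated: exclude 1118
M(related) = 3469/5 = 693.800
M(unrelated) = 4046/6 = 674.333
Difference = 674.333 − 693.800 = -19.467 ms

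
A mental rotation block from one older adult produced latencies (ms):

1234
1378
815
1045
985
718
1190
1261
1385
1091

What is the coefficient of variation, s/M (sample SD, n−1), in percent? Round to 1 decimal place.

20.2%

n = 10, Σ = 11102, M = 1110.2000
Σ(x−M)² = 452925.600; s = √(452925.600/9) = 224.3325
CV = 224.3325 / 1110.2000 = 0.20206 = 20.206%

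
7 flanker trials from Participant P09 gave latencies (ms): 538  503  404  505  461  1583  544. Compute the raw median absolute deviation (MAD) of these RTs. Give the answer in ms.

39 ms

Sorted: 404, 461, 503, 505, 538, 544, 1583 → median = 505
|x − 505|: 33, 2, 101, 0, 44, 1078, 39
Sorted deviations: 0, 2, 33, 39, 44, 101, 1078 → MAD = 39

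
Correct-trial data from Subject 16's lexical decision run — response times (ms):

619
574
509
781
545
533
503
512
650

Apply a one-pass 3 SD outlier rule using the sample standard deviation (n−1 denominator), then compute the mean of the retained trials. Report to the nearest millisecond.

n = 9, ΣRT = 5226, M = 580.667
Σ(x−M)² = 65882.00; s = √(65882.00/8) = 90.748
Cutoffs: 580.667 ± 3·90.748 → [308.4, 852.9]
No RTs fall outside the cutoffs; all 9 retained. Mean = 5226/9 = 580.667

581 ms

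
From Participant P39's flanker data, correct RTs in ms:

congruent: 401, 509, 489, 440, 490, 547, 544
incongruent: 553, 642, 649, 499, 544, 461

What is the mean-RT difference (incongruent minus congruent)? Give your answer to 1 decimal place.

M(congruent) = 3420/7 = 488.571
M(incongruent) = 3348/6 = 558.000
Difference = 558.000 − 488.571 = 69.429 ms

69.4 ms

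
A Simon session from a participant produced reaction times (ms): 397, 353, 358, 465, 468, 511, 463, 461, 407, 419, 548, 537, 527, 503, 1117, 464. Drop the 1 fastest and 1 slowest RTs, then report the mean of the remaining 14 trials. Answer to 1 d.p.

Sorted: 353, 358, 397, 407, 419, 461, 463, 464, 465, 468, 503, 511, 527, 537, 548, 1117
Drop lowest 1 (353) and highest 1 (1117)
Remaining (n=14): Σ = 6528, mean = 6528/14 = 466.286

466.3 ms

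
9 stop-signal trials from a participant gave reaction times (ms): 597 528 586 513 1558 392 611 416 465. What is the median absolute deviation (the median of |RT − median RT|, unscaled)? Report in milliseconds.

69 ms

Sorted: 392, 416, 465, 513, 528, 586, 597, 611, 1558 → median = 528
|x − 528|: 69, 0, 58, 15, 1030, 136, 83, 112, 63
Sorted deviations: 0, 15, 58, 63, 69, 83, 112, 136, 1030 → MAD = 69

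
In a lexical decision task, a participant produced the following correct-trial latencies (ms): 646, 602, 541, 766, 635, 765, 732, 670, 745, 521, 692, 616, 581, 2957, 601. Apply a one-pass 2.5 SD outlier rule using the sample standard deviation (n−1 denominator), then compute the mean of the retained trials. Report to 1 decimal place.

n = 15, ΣRT = 12070, M = 804.667
Σ(x−M)² = 5047401.33; s = √(5047401.33/14) = 600.440
Cutoffs: 804.667 ± 2.5·600.440 → [-696.4, 2305.8]
Outside: 2957 → excluded.
Retained (n=14): Σ = 9113, mean = 9113/14 = 650.929

650.9 ms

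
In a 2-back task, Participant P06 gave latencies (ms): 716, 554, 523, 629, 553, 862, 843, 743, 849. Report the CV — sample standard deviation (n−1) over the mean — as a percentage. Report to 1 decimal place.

19.7%

n = 9, Σ = 6272, M = 696.8889
Σ(x−M)² = 150206.889; s = √(150206.889/8) = 137.0250
CV = 137.0250 / 696.8889 = 0.19662 = 19.662%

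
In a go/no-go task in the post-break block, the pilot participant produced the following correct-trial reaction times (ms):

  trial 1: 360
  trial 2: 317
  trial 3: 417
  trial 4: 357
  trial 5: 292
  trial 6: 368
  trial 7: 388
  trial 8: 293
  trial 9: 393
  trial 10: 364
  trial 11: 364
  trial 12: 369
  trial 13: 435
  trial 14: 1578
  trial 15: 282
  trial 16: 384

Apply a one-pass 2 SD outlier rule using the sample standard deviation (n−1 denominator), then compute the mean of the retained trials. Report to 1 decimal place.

358.9 ms

n = 16, ΣRT = 6961, M = 435.062
Σ(x−M)² = 1421928.94; s = √(1421928.94/15) = 307.888
Cutoffs: 435.062 ± 2·307.888 → [-180.7, 1050.8]
Outside: 1578 → excluded.
Retained (n=15): Σ = 5383, mean = 5383/15 = 358.867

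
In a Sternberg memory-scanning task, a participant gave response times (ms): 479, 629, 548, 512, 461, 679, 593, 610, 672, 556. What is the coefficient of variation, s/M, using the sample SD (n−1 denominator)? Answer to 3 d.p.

n = 10, Σ = 5739, M = 573.9000
Σ(x−M)² = 51948.900; s = √(51948.900/9) = 75.9743
CV = 75.9743 / 573.9000 = 0.13238

0.132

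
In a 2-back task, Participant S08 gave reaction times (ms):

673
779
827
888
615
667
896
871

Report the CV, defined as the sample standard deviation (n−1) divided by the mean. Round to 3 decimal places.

0.143

n = 8, Σ = 6216, M = 777.0000
Σ(x−M)² = 86982.000; s = √(86982.000/7) = 111.4720
CV = 111.4720 / 777.0000 = 0.14346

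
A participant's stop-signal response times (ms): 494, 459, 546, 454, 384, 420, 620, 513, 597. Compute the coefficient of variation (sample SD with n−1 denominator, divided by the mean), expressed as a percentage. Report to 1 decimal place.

n = 9, Σ = 4487, M = 498.5556
Σ(x−M)² = 49764.222; s = √(49764.222/8) = 78.8703
CV = 78.8703 / 498.5556 = 0.15820 = 15.820%

15.8%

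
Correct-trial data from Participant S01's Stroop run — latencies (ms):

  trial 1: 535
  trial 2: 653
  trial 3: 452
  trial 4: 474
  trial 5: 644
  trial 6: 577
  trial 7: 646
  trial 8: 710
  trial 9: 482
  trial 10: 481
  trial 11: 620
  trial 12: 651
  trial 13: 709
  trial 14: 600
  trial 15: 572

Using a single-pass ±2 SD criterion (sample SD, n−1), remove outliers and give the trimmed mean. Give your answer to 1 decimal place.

n = 15, ΣRT = 8806, M = 587.067
Σ(x−M)² = 102736.93; s = √(102736.93/14) = 85.664
Cutoffs: 587.067 ± 2·85.664 → [415.7, 758.4]
No RTs fall outside the cutoffs; all 15 retained. Mean = 8806/15 = 587.067

587.1 ms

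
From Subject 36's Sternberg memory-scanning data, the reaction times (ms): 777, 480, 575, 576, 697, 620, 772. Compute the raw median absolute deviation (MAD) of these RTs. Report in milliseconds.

Sorted: 480, 575, 576, 620, 697, 772, 777 → median = 620
|x − 620|: 157, 140, 45, 44, 77, 0, 152
Sorted deviations: 0, 44, 45, 77, 140, 152, 157 → MAD = 77

77 ms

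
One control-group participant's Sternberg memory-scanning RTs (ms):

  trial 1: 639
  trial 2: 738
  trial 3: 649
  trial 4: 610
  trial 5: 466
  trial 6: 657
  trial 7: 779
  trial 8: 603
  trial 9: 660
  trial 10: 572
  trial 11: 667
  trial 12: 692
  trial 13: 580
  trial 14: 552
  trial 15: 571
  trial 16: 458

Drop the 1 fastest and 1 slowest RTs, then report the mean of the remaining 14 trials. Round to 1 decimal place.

Sorted: 458, 466, 552, 571, 572, 580, 603, 610, 639, 649, 657, 660, 667, 692, 738, 779
Drop lowest 1 (458) and highest 1 (779)
Remaining (n=14): Σ = 8656, mean = 8656/14 = 618.286

618.3 ms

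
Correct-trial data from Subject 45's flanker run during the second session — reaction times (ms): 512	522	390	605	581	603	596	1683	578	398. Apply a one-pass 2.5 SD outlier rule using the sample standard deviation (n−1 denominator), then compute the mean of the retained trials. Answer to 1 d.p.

n = 10, ΣRT = 6468, M = 646.800
Σ(x−M)² = 1250613.60; s = √(1250613.60/9) = 372.769
Cutoffs: 646.800 ± 2.5·372.769 → [-285.1, 1578.7]
Outside: 1683 → excluded.
Retained (n=9): Σ = 4785, mean = 4785/9 = 531.667

531.7 ms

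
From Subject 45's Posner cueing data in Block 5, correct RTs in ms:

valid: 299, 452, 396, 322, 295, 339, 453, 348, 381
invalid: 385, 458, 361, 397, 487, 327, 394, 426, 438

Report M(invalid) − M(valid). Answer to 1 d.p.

43.1 ms

M(valid) = 3285/9 = 365.000
M(invalid) = 3673/9 = 408.111
Difference = 408.111 − 365.000 = 43.111 ms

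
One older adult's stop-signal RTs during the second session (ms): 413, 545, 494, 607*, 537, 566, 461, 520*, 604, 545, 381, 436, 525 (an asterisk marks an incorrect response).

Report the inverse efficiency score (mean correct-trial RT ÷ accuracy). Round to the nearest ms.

Correct trials (n=11): 413, 545, 494, 537, 566, 461, 604, 545, 381, 436, 525
Mean correct RT = 5507/11 = 500.6364 ms
Proportion correct = 11/13
IES = 500.6364 / (11/13) = 591.661 ms

592 ms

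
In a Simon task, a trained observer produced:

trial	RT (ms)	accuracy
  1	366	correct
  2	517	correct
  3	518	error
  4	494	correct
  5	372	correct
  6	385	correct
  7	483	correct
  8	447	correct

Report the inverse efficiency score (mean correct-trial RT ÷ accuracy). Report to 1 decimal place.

500.2 ms

Correct trials (n=7): 366, 517, 494, 372, 385, 483, 447
Mean correct RT = 3064/7 = 437.7143 ms
Proportion correct = 7/8
IES = 437.7143 / (7/8) = 500.245 ms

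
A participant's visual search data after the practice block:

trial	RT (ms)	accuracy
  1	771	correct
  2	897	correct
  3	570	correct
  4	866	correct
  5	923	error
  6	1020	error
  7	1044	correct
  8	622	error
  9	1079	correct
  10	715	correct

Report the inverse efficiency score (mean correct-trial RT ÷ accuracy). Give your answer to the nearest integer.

Correct trials (n=7): 771, 897, 570, 866, 1044, 1079, 715
Mean correct RT = 5942/7 = 848.8571 ms
Proportion correct = 7/10
IES = 848.8571 / (7/10) = 1212.653 ms

1213 ms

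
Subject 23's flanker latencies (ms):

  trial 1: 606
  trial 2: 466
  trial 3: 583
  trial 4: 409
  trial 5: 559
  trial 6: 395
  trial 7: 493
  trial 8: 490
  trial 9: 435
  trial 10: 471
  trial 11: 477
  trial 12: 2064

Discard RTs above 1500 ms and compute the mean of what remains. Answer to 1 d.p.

489.5 ms

Excluded: 2064
Retained (n=11): Σ = 5384
Mean = 5384/11 = 489.4545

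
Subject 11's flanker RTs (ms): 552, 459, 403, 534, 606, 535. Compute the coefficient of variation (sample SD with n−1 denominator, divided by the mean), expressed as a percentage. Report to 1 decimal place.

14.0%

n = 6, Σ = 3089, M = 514.8333
Σ(x−M)² = 26090.833; s = √(26090.833/5) = 72.2369
CV = 72.2369 / 514.8333 = 0.14031 = 14.031%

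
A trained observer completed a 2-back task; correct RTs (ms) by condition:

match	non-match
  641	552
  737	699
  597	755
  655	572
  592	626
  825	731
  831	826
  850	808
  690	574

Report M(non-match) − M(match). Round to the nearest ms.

M(match) = 6418/9 = 713.111
M(non-match) = 6143/9 = 682.556
Difference = 682.556 − 713.111 = -30.556 ms

-31 ms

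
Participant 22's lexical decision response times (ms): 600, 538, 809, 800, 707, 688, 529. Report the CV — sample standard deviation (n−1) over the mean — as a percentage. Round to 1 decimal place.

17.3%

n = 7, Σ = 4671, M = 667.2857
Σ(x−M)² = 80067.429; s = √(80067.429/6) = 115.5187
CV = 115.5187 / 667.2857 = 0.17312 = 17.312%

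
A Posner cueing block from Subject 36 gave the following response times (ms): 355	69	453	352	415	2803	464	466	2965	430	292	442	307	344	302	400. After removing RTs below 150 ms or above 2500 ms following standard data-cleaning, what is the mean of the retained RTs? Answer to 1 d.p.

Excluded: 69, 2803, 2965
Retained (n=13): Σ = 5022
Mean = 5022/13 = 386.3077

386.3 ms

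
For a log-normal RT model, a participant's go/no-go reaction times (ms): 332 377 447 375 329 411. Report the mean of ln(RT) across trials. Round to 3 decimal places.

5.930

ln(RT): 5.8051, 5.9322, 6.1026, 5.9269, 5.7961, 6.0186
Σ ln(RT) = 35.5815
Mean = 35.5815/6 = 5.93025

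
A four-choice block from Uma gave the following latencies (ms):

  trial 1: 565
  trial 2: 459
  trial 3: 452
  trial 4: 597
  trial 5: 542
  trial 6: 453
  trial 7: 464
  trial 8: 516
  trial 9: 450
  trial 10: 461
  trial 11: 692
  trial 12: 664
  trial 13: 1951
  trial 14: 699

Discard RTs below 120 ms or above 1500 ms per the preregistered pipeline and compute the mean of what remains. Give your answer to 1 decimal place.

Excluded: 1951
Retained (n=13): Σ = 7014
Mean = 7014/13 = 539.5385

539.5 ms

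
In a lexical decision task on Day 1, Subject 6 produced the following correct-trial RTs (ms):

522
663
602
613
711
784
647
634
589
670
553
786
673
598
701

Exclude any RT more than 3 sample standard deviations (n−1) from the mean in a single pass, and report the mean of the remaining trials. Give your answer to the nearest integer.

n = 15, ΣRT = 9746, M = 649.733
Σ(x−M)² = 80026.93; s = √(80026.93/14) = 75.606
Cutoffs: 649.733 ± 3·75.606 → [422.9, 876.6]
No RTs fall outside the cutoffs; all 15 retained. Mean = 9746/15 = 649.733

650 ms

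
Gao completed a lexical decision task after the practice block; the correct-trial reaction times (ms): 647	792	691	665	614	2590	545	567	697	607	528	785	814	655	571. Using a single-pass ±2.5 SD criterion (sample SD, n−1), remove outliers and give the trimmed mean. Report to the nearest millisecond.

n = 15, ΣRT = 11768, M = 784.533
Σ(x−M)² = 3603729.73; s = √(3603729.73/14) = 507.355
Cutoffs: 784.533 ± 2.5·507.355 → [-483.9, 2052.9]
Outside: 2590 → excluded.
Retained (n=14): Σ = 9178, mean = 9178/14 = 655.571

656 ms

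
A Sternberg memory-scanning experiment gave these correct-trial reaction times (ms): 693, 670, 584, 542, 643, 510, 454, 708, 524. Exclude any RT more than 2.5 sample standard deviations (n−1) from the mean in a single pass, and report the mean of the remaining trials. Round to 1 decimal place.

592.0 ms

n = 9, ΣRT = 5328, M = 592.000
Σ(x−M)² = 65298.00; s = √(65298.00/8) = 90.345
Cutoffs: 592.000 ± 2.5·90.345 → [366.1, 817.9]
No RTs fall outside the cutoffs; all 9 retained. Mean = 5328/9 = 592.000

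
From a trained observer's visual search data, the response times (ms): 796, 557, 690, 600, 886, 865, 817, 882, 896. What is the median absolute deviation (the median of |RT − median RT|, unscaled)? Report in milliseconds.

Sorted: 557, 600, 690, 796, 817, 865, 882, 886, 896 → median = 817
|x − 817|: 21, 260, 127, 217, 69, 48, 0, 65, 79
Sorted deviations: 0, 21, 48, 65, 69, 79, 127, 217, 260 → MAD = 69

69 ms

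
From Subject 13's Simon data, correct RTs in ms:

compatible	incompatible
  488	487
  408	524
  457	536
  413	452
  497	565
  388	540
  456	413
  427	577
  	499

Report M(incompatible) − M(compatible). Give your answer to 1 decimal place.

68.6 ms

M(compatible) = 3534/8 = 441.750
M(incompatible) = 4593/9 = 510.333
Difference = 510.333 − 441.750 = 68.583 ms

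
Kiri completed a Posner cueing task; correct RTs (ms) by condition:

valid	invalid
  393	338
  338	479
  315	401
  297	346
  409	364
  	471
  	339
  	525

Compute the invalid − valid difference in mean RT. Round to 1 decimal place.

57.5 ms

M(valid) = 1752/5 = 350.400
M(invalid) = 3263/8 = 407.875
Difference = 407.875 − 350.400 = 57.475 ms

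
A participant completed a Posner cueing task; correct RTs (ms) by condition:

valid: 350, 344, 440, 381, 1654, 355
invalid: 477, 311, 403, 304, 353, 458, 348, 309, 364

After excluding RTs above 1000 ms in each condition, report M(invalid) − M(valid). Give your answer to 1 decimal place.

-4.3 ms

valid: exclude 1654
M(valid) = 1870/5 = 374.000
M(invalid) = 3327/9 = 369.667
Difference = 369.667 − 374.000 = -4.333 ms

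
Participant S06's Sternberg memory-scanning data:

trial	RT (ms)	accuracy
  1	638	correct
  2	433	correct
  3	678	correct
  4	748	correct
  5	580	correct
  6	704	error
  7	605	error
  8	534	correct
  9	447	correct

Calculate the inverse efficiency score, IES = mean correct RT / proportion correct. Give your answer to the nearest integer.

Correct trials (n=7): 638, 433, 678, 748, 580, 534, 447
Mean correct RT = 4058/7 = 579.7143 ms
Proportion correct = 7/9
IES = 579.7143 / (7/9) = 745.347 ms

745 ms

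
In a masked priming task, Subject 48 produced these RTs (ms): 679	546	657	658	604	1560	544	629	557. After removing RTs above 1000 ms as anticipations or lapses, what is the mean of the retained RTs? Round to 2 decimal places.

609.25 ms

Excluded: 1560
Retained (n=8): Σ = 4874
Mean = 4874/8 = 609.2500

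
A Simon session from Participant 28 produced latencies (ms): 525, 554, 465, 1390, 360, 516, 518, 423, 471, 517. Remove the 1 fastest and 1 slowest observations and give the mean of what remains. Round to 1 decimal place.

498.6 ms

Sorted: 360, 423, 465, 471, 516, 517, 518, 525, 554, 1390
Drop lowest 1 (360) and highest 1 (1390)
Remaining (n=8): Σ = 3989, mean = 3989/8 = 498.625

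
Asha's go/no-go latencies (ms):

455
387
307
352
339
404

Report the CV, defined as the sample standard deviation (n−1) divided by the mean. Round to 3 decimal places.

0.141

n = 6, Σ = 2244, M = 374.0000
Σ(x−M)² = 13828.000; s = √(13828.000/5) = 52.5890
CV = 52.5890 / 374.0000 = 0.14061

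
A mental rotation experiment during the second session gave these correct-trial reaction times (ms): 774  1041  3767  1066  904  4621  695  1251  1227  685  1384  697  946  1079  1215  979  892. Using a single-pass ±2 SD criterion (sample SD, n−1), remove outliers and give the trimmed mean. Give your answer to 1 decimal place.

989.0 ms

n = 17, ΣRT = 23223, M = 1366.059
Σ(x−M)² = 19169806.94; s = √(19169806.94/16) = 1094.583
Cutoffs: 1366.059 ± 2·1094.583 → [-823.1, 3555.2]
Outside: 3767, 4621 → excluded.
Retained (n=15): Σ = 14835, mean = 14835/15 = 989.000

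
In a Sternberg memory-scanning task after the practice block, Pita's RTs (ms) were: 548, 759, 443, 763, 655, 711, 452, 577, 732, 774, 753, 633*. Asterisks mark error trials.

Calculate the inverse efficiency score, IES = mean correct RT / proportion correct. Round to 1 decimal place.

Correct trials (n=11): 548, 759, 443, 763, 655, 711, 452, 577, 732, 774, 753
Mean correct RT = 7167/11 = 651.5455 ms
Proportion correct = 11/12
IES = 651.5455 / (11/12) = 710.777 ms

710.8 ms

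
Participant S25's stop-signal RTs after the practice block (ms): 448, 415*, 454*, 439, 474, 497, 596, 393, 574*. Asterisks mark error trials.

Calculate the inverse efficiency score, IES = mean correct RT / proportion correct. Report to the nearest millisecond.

Correct trials (n=6): 448, 439, 474, 497, 596, 393
Mean correct RT = 2847/6 = 474.5000 ms
Proportion correct = 6/9
IES = 474.5000 / (6/9) = 711.750 ms

712 ms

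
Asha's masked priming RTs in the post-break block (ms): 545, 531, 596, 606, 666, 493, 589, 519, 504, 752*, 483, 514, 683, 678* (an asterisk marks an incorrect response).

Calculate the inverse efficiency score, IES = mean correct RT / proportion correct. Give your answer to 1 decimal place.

Correct trials (n=12): 545, 531, 596, 606, 666, 493, 589, 519, 504, 483, 514, 683
Mean correct RT = 6729/12 = 560.7500 ms
Proportion correct = 12/14
IES = 560.7500 / (12/14) = 654.208 ms

654.2 ms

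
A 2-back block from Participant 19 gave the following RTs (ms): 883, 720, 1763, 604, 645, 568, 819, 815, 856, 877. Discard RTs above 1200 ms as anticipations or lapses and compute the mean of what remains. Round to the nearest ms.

Excluded: 1763
Retained (n=9): Σ = 6787
Mean = 6787/9 = 754.1111

754 ms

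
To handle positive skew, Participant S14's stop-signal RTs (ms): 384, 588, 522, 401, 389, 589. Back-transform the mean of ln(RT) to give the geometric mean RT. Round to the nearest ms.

470 ms

ln(RT): 5.9506, 6.3767, 6.2577, 5.9940, 5.9636, 6.3784
Mean ln(RT) = 36.9210/6 = 6.15350
Geometric mean = exp(6.15350) = 470.36 ms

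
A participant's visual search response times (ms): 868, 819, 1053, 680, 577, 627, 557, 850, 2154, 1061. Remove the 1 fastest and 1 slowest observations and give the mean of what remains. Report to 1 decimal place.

Sorted: 557, 577, 627, 680, 819, 850, 868, 1053, 1061, 2154
Drop lowest 1 (557) and highest 1 (2154)
Remaining (n=8): Σ = 6535, mean = 6535/8 = 816.875

816.9 ms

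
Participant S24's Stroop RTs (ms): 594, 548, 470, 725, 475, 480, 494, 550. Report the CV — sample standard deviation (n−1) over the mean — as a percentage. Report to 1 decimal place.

15.9%

n = 8, Σ = 4336, M = 542.0000
Σ(x−M)² = 52114.000; s = √(52114.000/7) = 86.2836
CV = 86.2836 / 542.0000 = 0.15919 = 15.919%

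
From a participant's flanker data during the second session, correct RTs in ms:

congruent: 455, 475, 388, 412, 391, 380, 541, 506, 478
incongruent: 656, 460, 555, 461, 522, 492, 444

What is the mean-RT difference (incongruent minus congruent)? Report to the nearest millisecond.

66 ms

M(congruent) = 4026/9 = 447.333
M(incongruent) = 3590/7 = 512.857
Difference = 512.857 − 447.333 = 65.524 ms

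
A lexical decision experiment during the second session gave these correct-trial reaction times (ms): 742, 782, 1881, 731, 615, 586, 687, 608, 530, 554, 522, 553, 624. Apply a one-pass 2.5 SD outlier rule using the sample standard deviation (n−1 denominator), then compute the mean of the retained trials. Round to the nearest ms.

n = 13, ΣRT = 9415, M = 724.231
Σ(x−M)² = 1534716.31; s = √(1534716.31/12) = 357.621
Cutoffs: 724.231 ± 2.5·357.621 → [-169.8, 1618.3]
Outside: 1881 → excluded.
Retained (n=12): Σ = 7534, mean = 7534/12 = 627.833

628 ms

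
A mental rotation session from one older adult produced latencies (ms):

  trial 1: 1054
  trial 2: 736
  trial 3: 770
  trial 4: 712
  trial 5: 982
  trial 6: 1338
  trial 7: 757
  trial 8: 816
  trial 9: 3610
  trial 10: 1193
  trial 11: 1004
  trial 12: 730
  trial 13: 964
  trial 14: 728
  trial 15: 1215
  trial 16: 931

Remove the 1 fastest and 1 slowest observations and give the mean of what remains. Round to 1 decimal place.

944.1 ms

Sorted: 712, 728, 730, 736, 757, 770, 816, 931, 964, 982, 1004, 1054, 1193, 1215, 1338, 3610
Drop lowest 1 (712) and highest 1 (3610)
Remaining (n=14): Σ = 13218, mean = 13218/14 = 944.143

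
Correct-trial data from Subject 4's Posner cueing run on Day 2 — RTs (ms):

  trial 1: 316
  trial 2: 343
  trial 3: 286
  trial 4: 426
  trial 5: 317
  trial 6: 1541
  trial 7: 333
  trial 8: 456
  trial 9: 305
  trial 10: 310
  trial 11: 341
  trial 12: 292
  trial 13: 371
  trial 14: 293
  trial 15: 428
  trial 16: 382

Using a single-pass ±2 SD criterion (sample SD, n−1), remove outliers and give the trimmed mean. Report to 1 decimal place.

346.6 ms

n = 16, ΣRT = 6740, M = 421.250
Σ(x−M)² = 1378815.00; s = √(1378815.00/15) = 303.185
Cutoffs: 421.250 ± 2·303.185 → [-185.1, 1027.6]
Outside: 1541 → excluded.
Retained (n=15): Σ = 5199, mean = 5199/15 = 346.600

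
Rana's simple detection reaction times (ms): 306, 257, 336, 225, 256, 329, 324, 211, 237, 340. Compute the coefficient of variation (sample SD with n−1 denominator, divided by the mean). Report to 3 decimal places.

0.177

n = 10, Σ = 2821, M = 282.1000
Σ(x−M)² = 22444.900; s = √(22444.900/9) = 49.9387
CV = 49.9387 / 282.1000 = 0.17702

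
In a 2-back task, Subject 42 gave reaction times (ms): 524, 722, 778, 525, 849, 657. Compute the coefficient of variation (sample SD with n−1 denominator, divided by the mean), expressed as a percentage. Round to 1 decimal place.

n = 6, Σ = 4055, M = 675.8333
Σ(x−M)² = 88714.833; s = √(88714.833/5) = 133.2027
CV = 133.2027 / 675.8333 = 0.19709 = 19.709%

19.7%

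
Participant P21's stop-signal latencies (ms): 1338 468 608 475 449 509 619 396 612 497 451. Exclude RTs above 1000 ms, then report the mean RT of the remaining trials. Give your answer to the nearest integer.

508 ms

Excluded: 1338
Retained (n=10): Σ = 5084
Mean = 5084/10 = 508.4000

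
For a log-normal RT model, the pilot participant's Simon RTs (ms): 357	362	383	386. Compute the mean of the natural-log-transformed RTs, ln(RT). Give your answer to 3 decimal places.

5.918

ln(RT): 5.8777, 5.8916, 5.9480, 5.9558
Σ ln(RT) = 23.6733
Mean = 23.6733/4 = 5.91831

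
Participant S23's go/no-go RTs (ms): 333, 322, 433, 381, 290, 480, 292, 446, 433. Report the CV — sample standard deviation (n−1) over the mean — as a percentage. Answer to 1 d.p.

19.0%

n = 9, Σ = 3410, M = 378.8889
Σ(x−M)² = 41380.889; s = √(41380.889/8) = 71.9209
CV = 71.9209 / 378.8889 = 0.18982 = 18.982%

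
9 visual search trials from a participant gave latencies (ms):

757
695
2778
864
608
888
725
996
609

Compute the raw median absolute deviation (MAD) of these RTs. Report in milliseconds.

131 ms

Sorted: 608, 609, 695, 725, 757, 864, 888, 996, 2778 → median = 757
|x − 757|: 0, 62, 2021, 107, 149, 131, 32, 239, 148
Sorted deviations: 0, 32, 62, 107, 131, 148, 149, 239, 2021 → MAD = 131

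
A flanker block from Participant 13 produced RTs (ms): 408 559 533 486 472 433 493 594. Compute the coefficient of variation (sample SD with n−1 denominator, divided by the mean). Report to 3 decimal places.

n = 8, Σ = 3978, M = 497.2500
Σ(x−M)² = 27327.500; s = √(27327.500/7) = 62.4814
CV = 62.4814 / 497.2500 = 0.12565

0.126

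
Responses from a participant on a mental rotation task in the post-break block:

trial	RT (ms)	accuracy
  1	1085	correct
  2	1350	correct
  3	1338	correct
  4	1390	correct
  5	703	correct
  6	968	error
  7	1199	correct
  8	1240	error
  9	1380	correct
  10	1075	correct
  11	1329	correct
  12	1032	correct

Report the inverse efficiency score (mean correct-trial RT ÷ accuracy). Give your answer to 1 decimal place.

Correct trials (n=10): 1085, 1350, 1338, 1390, 703, 1199, 1380, 1075, 1329, 1032
Mean correct RT = 11881/10 = 1188.1000 ms
Proportion correct = 10/12
IES = 1188.1000 / (10/12) = 1425.720 ms

1425.7 ms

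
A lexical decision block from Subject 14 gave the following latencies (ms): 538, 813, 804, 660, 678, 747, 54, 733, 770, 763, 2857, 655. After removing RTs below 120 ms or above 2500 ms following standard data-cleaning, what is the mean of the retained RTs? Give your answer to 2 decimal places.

716.10 ms

Excluded: 54, 2857
Retained (n=10): Σ = 7161
Mean = 7161/10 = 716.1000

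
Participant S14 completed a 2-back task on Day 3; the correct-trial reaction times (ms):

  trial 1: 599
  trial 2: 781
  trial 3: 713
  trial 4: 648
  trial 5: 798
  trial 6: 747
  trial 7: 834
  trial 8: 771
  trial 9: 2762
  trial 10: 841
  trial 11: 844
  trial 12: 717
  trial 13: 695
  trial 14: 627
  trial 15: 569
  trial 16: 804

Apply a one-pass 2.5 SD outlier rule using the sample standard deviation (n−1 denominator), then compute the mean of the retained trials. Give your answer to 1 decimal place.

n = 16, ΣRT = 13750, M = 859.375
Σ(x−M)² = 3974119.75; s = √(3974119.75/15) = 514.725
Cutoffs: 859.375 ± 2.5·514.725 → [-427.4, 2146.2]
Outside: 2762 → excluded.
Retained (n=15): Σ = 10988, mean = 10988/15 = 732.533

732.5 ms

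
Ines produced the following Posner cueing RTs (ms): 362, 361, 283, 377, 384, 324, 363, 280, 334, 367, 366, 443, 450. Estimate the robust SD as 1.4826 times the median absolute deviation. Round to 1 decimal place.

Sorted: 280, 283, 324, 334, 361, 362, 363, 366, 367, 377, 384, 443, 450 → median = 363
|x − 363| sorted: 0, 1, 2, 3, 4, 14, 21, 29, 39, 80, 80, 83, 87 → MAD = 21
Robust SD ≈ 1.4826 × 21 = 31.135

31.1 ms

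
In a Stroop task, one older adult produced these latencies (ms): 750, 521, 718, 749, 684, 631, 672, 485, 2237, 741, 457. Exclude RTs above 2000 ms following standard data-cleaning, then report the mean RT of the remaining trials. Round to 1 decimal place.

640.8 ms

Excluded: 2237
Retained (n=10): Σ = 6408
Mean = 6408/10 = 640.8000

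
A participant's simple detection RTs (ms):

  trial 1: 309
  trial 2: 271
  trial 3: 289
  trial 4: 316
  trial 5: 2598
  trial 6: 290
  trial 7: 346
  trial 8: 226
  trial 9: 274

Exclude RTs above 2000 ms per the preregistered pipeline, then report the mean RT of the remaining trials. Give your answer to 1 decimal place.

Excluded: 2598
Retained (n=8): Σ = 2321
Mean = 2321/8 = 290.1250

290.1 ms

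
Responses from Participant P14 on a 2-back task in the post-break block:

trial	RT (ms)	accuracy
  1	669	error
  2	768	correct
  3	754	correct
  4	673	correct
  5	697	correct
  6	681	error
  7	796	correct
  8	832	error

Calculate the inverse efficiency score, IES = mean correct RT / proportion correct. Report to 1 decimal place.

Correct trials (n=5): 768, 754, 673, 697, 796
Mean correct RT = 3688/5 = 737.6000 ms
Proportion correct = 5/8
IES = 737.6000 / (5/8) = 1180.160 ms

1180.2 ms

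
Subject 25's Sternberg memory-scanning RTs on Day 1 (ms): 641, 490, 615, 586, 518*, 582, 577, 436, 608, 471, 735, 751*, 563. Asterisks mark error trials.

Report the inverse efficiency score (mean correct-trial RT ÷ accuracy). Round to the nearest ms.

Correct trials (n=11): 641, 490, 615, 586, 582, 577, 436, 608, 471, 735, 563
Mean correct RT = 6304/11 = 573.0909 ms
Proportion correct = 11/13
IES = 573.0909 / (11/13) = 677.289 ms

677 ms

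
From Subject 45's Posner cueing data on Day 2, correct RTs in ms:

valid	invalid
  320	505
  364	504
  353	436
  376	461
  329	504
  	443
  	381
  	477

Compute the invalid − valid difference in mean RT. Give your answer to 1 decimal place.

M(valid) = 1742/5 = 348.400
M(invalid) = 3711/8 = 463.875
Difference = 463.875 − 348.400 = 115.475 ms

115.5 ms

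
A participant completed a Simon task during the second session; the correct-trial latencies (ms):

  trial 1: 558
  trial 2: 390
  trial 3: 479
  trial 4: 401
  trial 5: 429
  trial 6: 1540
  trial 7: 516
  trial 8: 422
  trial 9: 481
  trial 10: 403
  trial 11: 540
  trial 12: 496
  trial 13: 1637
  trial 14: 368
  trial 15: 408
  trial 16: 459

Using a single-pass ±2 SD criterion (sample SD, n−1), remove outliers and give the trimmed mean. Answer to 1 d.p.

453.6 ms

n = 16, ΣRT = 9527, M = 595.438
Σ(x−M)² = 2304677.94; s = √(2304677.94/15) = 391.976
Cutoffs: 595.438 ± 2·391.976 → [-188.5, 1379.4]
Outside: 1540, 1637 → excluded.
Retained (n=14): Σ = 6350, mean = 6350/14 = 453.571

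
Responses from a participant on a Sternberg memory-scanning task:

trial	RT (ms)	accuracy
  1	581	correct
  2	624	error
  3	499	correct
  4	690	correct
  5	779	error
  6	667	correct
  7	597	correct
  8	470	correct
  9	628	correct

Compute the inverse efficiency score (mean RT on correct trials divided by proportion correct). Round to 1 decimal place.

758.9 ms

Correct trials (n=7): 581, 499, 690, 667, 597, 470, 628
Mean correct RT = 4132/7 = 590.2857 ms
Proportion correct = 7/9
IES = 590.2857 / (7/9) = 758.939 ms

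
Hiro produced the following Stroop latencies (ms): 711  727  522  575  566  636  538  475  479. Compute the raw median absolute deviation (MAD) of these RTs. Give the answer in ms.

Sorted: 475, 479, 522, 538, 566, 575, 636, 711, 727 → median = 566
|x − 566|: 145, 161, 44, 9, 0, 70, 28, 91, 87
Sorted deviations: 0, 9, 28, 44, 70, 87, 91, 145, 161 → MAD = 70

70 ms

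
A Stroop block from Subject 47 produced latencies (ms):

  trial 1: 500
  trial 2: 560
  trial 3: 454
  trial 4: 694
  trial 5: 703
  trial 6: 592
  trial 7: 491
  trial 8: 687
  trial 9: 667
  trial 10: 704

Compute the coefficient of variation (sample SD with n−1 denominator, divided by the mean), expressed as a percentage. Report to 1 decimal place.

n = 10, Σ = 6052, M = 605.2000
Σ(x−M)² = 86909.600; s = √(86909.600/9) = 98.2681
CV = 98.2681 / 605.2000 = 0.16237 = 16.237%

16.2%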